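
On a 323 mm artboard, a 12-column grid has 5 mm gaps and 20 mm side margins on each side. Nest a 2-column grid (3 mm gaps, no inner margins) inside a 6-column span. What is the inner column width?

68 mm

Outer content = 323 − 2·20 = 283 mm.
12 columns + 11 gaps: 12c + 11·5 = 283.
12c = 283 − 55 = 228, so c = 19 mm.
6 columns plus 5 gaps: 114 + 25 = 139 mm.
139 − 1·3 = 136; ÷2 gives d = 68 mm.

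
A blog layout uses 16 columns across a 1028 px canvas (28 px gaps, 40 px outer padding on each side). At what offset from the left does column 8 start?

Content = 1028 − 2·40 = 948 px.
Subtracting 15 gaps of 28 leaves 528 for 16 columns, so c = 33 px.
Each column+gutter stride is 61 px; 7 of them past the 40 px margin is 40 + 427 = 467 px.

467 px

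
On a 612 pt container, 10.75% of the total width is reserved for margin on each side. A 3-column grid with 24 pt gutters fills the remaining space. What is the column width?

144.14 pt

Each margin = 10.75% of 612 = 65.79 pt; content = 612 − 2·65.79 = 480.42 pt.
3c + 2·24 = 480.42 → 3c = 432.42 → c = 144.14 pt.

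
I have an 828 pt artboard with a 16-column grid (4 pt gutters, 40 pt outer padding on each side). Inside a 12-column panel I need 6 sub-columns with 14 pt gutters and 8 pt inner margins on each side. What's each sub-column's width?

79 pt

Inside the margins: 828 − 80 = 748 pt.
Subtracting 15 gutters of 4 leaves 688 for 16 columns, so c = 43 pt.
12-column span = 12·43 + 11·4 = 560 pt.
Inner content = 560 − 2·8 = 544 pt.
6 columns + 5 gutters: 6d + 5·14 = 544.
6d = 544 − 70 = 474, so d = 79 pt.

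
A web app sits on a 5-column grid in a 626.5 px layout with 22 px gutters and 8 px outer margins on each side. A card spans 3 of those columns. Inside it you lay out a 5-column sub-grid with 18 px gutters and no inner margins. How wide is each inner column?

Outer content = 626.5 − 2·8 = 610.5 px.
Subtracting 4 gutters of 22 leaves 522.5 for 5 columns, so c = 104.5 px.
3 columns plus 2 gutters: 313.5 + 44 = 357.5 px.
5 columns + 4 gutters: 5d + 4·18 = 357.5.
5d = 357.5 − 72 = 285.5, so d = 57.1 px.

57.1 px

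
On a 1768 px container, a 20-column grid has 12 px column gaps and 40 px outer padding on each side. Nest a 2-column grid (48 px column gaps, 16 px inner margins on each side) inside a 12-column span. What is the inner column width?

464 px

Subtract both margins: 1768 − 2·40 = 1688 px.
1688 − 19·12 = 1460; ÷20 gives c = 73 px.
Span of 12: 12·73 + 11·12 = 876 + 132 = 1008 px.
Inner content = 1008 − 2·16 = 976 px.
2d + 1·48 = 976 → 2d = 928 → d = 464 px.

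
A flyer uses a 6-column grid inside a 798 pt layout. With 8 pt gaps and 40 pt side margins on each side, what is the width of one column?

Subtract both margins: 798 − 2·40 = 718 pt.
6 columns + 5 gaps: 6c + 5·8 = 718.
6c = 718 − 40 = 678, so c = 113 pt.

113 pt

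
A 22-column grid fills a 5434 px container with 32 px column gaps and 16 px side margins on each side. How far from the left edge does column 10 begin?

2239 px

Subtract both margins: 5434 − 2·16 = 5402 px.
Subtracting 21 column gaps of 32 leaves 4730 for 22 columns, so c = 215 px.
Each column+gutter stride is 247 px; 9 of them past the 16 px margin is 16 + 2223 = 2239 px.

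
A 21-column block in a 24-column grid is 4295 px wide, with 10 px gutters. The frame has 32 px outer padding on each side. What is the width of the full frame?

4974 px

21 columns + 20 gutters: 21c + 20·10 = 4295.
21c = 4295 − 200 = 4095, so c = 195 px.
Total width: 2·32 + 24·195 + 23·10 = 4974 px.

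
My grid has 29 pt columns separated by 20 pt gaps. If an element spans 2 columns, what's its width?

78 pt

2 columns plus 1 gap: 58 + 20 = 78 pt.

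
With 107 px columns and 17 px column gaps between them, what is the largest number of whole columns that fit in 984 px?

Each extra column adds 107 + 17 = 124 px.
(984 + 17) / 124 = 8.07, so 8 columns fit.

8 columns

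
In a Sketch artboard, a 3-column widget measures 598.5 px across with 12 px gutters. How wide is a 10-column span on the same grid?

2023 px

598.5 − 2·12 = 574.5; ÷3 gives c = 191.5 px.
Span of 10: 10·191.5 + 9·12 = 1915 + 108 = 2023 px.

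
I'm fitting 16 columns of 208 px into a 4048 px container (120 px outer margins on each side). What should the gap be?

Inside the margins: 4048 − 240 = 3808 px.
16·208 + 15g = 3808 → 15g = 480 → g = 32 px.

32 px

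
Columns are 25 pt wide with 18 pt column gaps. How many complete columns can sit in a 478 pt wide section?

11 columns

k columns need k·25 + (k−1)·18 = k·43 − 18.
k·43 − 18 ≤ 478 → k ≤ 496 / 43 ≈ 11.53, so k = 11.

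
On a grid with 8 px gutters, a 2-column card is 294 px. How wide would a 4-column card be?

596 px

294 − 1·8 = 286; ÷2 gives c = 143 px.
4-column span = 4·143 + 3·8 = 596 px.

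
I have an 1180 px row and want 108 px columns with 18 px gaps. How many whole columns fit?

9 columns

k columns need k·108 + (k−1)·18 = k·126 − 18.
k·126 − 18 ≤ 1180 → k ≤ 1198 / 126 ≈ 9.51, so k = 9.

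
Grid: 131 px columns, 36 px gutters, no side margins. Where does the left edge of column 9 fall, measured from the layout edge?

Each column+gutter stride is 167 px; with no margin, 8 of them is 1336 px.

1336 px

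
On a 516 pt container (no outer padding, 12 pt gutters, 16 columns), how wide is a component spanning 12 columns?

384 pt

Subtracting 15 gutters of 12 leaves 336 for 16 columns, so c = 21 pt.
Span of 12: 12·21 + 11·12 = 252 + 132 = 384 pt.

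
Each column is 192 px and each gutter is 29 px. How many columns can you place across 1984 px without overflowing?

k columns need k·192 + (k−1)·29 = k·221 − 29.
k·221 − 29 ≤ 1984 → k ≤ 2013 / 221 ≈ 9.11, so k = 9.

9 columns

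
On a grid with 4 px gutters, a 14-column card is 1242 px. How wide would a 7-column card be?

619 px

14 columns + 13 gutters: 14c + 13·4 = 1242.
14c = 1242 − 52 = 1190, so c = 85 px.
7-column span = 7·85 + 6·4 = 619 px.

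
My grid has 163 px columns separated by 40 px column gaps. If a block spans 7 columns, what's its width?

1381 px

Span of 7: 7·163 + 6·40 = 1141 + 240 = 1381 px.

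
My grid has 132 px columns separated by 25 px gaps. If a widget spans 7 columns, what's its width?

1074 px

Span of 7: 7·132 + 6·25 = 924 + 150 = 1074 px.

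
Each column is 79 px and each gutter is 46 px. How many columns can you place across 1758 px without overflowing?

14 columns

Each extra column adds 79 + 46 = 125 px.
(1758 + 46) / 125 = 14.43, so 14 columns fit.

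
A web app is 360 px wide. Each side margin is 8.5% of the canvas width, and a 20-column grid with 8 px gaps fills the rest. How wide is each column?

Each margin = 8.5% of 360 = 30.6 px; content = 360 − 2·30.6 = 298.8 px.
298.8 − 19·8 = 146.8; ÷20 gives c = 7.34 px.

7.34 px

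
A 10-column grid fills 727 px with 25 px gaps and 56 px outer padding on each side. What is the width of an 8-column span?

487 px

Content width = 727 − 2·56 = 615 px.
10c + 9·25 = 615 → 10c = 390 → c = 39 px.
8 columns plus 7 gaps: 312 + 175 = 487 px.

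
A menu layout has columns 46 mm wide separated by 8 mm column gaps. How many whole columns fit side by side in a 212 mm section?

4 columns

4 columns: 4·46 + 3·8 = 208 mm ≤ 212.
5 columns: 262 mm > 212. So 4.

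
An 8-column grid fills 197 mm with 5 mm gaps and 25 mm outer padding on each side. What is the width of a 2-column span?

Inside the margins: 197 − 50 = 147 mm.
8 columns + 7 gaps: 8c + 7·5 = 147.
8c = 147 − 35 = 112, so c = 14 mm.
2-column span = 2·14 + 1·5 = 33 mm.

33 mm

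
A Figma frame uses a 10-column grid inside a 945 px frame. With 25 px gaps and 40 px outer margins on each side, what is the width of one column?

64 px

Inside the margins: 945 − 80 = 865 px.
10 columns + 9 gaps: 10c + 9·25 = 865.
10c = 865 − 225 = 640, so c = 64 px.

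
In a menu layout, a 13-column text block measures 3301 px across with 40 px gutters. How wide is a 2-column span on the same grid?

13c + 12·40 = 3301 → 13c = 2821 → c = 217 px.
2 columns plus 1 gutter: 434 + 40 = 474 px.

474 px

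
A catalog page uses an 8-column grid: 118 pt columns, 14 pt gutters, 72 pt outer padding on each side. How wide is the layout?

Total width: 2·72 + 8·118 + 7·14 = 1186 pt.

1186 pt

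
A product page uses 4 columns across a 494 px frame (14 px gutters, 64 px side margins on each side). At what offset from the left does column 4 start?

349 px

Content = 494 − 2·64 = 366 px.
Subtracting 3 gutters of 14 leaves 324 for 4 columns, so c = 81 px.
Column 4 starts at margin + 3·(column + gutter) = 64 + 3·95 = 349 px.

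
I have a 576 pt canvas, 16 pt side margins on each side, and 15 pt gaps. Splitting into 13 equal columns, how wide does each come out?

Subtract both margins: 576 − 2·16 = 544 pt.
13 columns + 12 gaps: 13c + 12·15 = 544.
13c = 544 − 180 = 364, so c = 28 pt.

28 pt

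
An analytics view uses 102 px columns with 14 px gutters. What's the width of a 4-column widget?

Span of 4: 4·102 + 3·14 = 408 + 42 = 450 px.

450 px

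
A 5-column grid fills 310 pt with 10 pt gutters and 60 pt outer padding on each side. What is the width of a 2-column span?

Inside the margins: 310 − 120 = 190 pt.
190 − 4·10 = 150; ÷5 gives c = 30 pt.
2 columns plus 1 gutter: 60 + 10 = 70 pt.

70 pt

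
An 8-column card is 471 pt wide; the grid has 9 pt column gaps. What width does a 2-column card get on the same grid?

111 pt

8 columns + 7 column gaps: 8c + 7·9 = 471.
8c = 471 − 63 = 408, so c = 51 pt.
2-column span = 2·51 + 1·9 = 111 pt.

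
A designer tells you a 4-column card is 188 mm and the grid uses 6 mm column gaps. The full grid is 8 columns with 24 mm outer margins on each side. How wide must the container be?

4c + 3·6 = 188 → 4c = 170 → c = 42.5 mm.
Total width: 2·24 + 8·42.5 + 7·6 = 430 mm.

430 mm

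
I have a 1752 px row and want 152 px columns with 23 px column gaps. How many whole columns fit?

10 columns

10 columns: 10·152 + 9·23 = 1727 px ≤ 1752.
11 columns: 1902 px > 1752. So 10.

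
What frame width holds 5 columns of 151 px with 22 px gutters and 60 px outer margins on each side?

Total width: 2·60 + 5·151 + 4·22 = 963 px.

963 px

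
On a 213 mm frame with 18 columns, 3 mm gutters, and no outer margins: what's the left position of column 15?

18c + 17·3 = 213 → 18c = 162 → c = 9 mm.
No margin, so column 15 starts at 14·(column + gutter) = 14·12 = 168 mm.

168 mm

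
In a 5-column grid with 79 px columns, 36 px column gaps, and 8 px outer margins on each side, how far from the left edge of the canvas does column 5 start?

Before column 5: the margin + 4 columns + 4 column gaps.
Offset = 8 + 4·(79 + 36) = 8 + 460 = 468 px.

468 px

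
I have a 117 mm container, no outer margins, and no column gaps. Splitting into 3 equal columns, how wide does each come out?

39 mm

117 / 3 = 39 mm per column.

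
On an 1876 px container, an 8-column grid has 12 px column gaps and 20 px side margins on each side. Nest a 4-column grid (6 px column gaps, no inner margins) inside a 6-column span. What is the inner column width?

339 px

Subtract both margins: 1876 − 2·20 = 1836 px.
8 columns + 7 column gaps: 8c + 7·12 = 1836.
8c = 1836 − 84 = 1752, so c = 219 px.
6 columns plus 5 column gaps: 1314 + 60 = 1374 px.
1374 − 3·6 = 1356; ÷4 gives d = 339 px.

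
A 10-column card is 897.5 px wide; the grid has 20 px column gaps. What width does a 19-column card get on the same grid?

1723.25 px

897.5 − 9·20 = 717.5; ÷10 gives c = 71.75 px.
Span of 19: 19·71.75 + 18·20 = 1363.25 + 360 = 1723.25 px.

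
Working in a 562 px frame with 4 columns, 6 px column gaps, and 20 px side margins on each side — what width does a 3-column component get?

390 px

Inside the margins: 562 − 40 = 522 px.
4 columns + 3 column gaps: 4c + 3·6 = 522.
4c = 522 − 18 = 504, so c = 126 px.
Span of 3: 3·126 + 2·6 = 378 + 12 = 390 px.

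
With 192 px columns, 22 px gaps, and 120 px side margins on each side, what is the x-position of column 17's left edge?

3544 px

Before column 17: the margin + 16 columns + 16 gaps.
Offset = 120 + 16·(192 + 22) = 120 + 3424 = 3544 px.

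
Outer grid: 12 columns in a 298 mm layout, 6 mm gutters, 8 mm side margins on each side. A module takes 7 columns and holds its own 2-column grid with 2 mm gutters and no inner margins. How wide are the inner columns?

Inside the margins: 298 − 16 = 282 mm.
12c + 11·6 = 282 → 12c = 216 → c = 18 mm.
7-column span = 7·18 + 6·6 = 162 mm.
2d + 1·2 = 162 → 2d = 160 → d = 80 mm.

80 mm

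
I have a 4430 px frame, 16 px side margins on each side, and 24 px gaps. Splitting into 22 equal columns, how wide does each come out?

Content width = 4430 − 2·16 = 4398 px.
22 columns + 21 gaps: 22c + 21·24 = 4398.
22c = 4398 − 504 = 3894, so c = 177 px.

177 px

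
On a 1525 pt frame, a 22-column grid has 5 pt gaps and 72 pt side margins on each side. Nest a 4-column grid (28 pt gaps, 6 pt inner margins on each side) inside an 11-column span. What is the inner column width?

148 pt

Inside the margins: 1525 − 144 = 1381 pt.
22 columns + 21 gaps: 22c + 21·5 = 1381.
22c = 1381 − 105 = 1276, so c = 58 pt.
11 columns plus 10 gaps: 638 + 50 = 688 pt.
Inner content = 688 − 2·6 = 676 pt.
4d + 3·28 = 676 → 4d = 592 → d = 148 pt.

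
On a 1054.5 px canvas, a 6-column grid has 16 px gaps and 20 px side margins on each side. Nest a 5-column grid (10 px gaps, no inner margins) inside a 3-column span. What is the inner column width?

Outer content = 1054.5 − 2·20 = 1014.5 px.
Subtracting 5 gaps of 16 leaves 934.5 for 6 columns, so c = 155.75 px.
3-column span = 3·155.75 + 2·16 = 499.25 px.
5 columns + 4 gaps: 5d + 4·10 = 499.25.
5d = 499.25 − 40 = 459.25, so d = 91.85 px.

91.85 px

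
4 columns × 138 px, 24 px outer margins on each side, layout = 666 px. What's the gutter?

Subtract both margins: 666 − 2·24 = 618 px.
4·138 + 3g = 618 → 3g = 66 → g = 22 px.

22 px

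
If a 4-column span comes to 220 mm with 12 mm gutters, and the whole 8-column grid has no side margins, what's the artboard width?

Subtracting 3 gutters of 12 leaves 184 for 4 columns, so c = 46 mm.
Total width: 8·46 + 7·12 = 452 mm.

452 mm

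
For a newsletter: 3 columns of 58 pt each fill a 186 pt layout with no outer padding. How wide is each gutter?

6 pt

3·58 + 2g = 186 → 2g = 12 → g = 6 pt.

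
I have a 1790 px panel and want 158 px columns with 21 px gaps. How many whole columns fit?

10 columns: 10·158 + 9·21 = 1769 px ≤ 1790.
11 columns: 1948 px > 1790. So 10.

10 columns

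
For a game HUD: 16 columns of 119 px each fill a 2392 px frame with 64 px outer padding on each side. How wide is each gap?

Inside the margins: 2392 − 128 = 2264 px.
Columns use 1904 px, leaving 360 px across 15 gaps = 24 px each.

24 px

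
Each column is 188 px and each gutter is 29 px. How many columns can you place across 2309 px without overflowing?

10 columns: 10·188 + 9·29 = 2141 px ≤ 2309.
11 columns: 2358 px > 2309. So 10.

10 columns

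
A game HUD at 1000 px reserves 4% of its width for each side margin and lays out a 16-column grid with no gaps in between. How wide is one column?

1000 × (1 − 2·4%) = 1000 × 92% = 920 px for the columns.
920 / 16 = 57.5 px per column.

57.5 px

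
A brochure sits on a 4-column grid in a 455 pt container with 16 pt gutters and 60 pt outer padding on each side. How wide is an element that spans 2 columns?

Subtract both margins: 455 − 2·60 = 335 pt.
4c + 3·16 = 335 → 4c = 287 → c = 71.75 pt.
Span of 2: 2·71.75 + 1·16 = 143.5 + 16 = 159.5 pt.

159.5 pt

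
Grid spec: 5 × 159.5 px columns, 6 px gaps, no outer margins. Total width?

821.5 px

Layout = 5·159.5 + 4·6 = 797.5 + 24 = 821.5 px.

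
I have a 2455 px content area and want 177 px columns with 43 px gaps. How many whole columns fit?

Each extra column adds 177 + 43 = 220 px.
(2455 + 43) / 220 = 11.35, so 11 columns fit.

11 columns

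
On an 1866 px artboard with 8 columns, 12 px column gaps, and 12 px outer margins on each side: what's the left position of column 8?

1634.25 px

Take off 24 px of margins, leaving 1842 px.
Subtracting 7 column gaps of 12 leaves 1758 for 8 columns, so c = 219.75 px.
Each column+gutter stride is 231.75 px; 7 of them past the 12 px margin is 12 + 1622.25 = 1634.25 px.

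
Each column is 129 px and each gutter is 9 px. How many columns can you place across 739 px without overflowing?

5 columns: 5·129 + 4·9 = 681 px ≤ 739.
6 columns: 819 px > 739. So 5.

5 columns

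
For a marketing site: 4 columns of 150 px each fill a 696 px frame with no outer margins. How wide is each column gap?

32 px

4·150 + 3g = 696 → 3g = 96 → g = 32 px.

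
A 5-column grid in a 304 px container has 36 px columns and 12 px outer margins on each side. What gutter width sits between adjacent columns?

Subtract both margins: 304 − 2·12 = 280 px.
Columns use 180 px, leaving 100 px across 4 gutters = 25 px each.

25 px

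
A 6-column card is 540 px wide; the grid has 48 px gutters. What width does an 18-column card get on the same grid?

Subtracting 5 gutters of 48 leaves 300 for 6 columns, so c = 50 px.
Span of 18: 18·50 + 17·48 = 900 + 816 = 1716 px.

1716 px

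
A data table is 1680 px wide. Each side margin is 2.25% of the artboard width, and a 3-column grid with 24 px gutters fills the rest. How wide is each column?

Each margin = 2.25% of 1680 = 37.8 px; content = 1680 − 2·37.8 = 1604.4 px.
Subtracting 2 gutters of 24 leaves 1556.4 for 3 columns, so c = 518.8 px.

518.8 px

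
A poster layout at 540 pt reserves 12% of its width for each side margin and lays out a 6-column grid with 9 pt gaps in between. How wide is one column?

Each margin = 12% of 540 = 64.8 pt; content = 540 − 2·64.8 = 410.4 pt.
6c + 5·9 = 410.4 → 6c = 365.4 → c = 60.9 pt.

60.9 pt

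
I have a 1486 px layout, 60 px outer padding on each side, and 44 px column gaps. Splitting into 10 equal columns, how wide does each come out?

Inside the margins: 1486 − 120 = 1366 px.
10 columns + 9 column gaps: 10c + 9·44 = 1366.
10c = 1366 − 396 = 970, so c = 97 px.

97 px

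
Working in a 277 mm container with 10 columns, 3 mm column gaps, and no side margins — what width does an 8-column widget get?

221 mm

10 columns + 9 column gaps: 10c + 9·3 = 277.
10c = 277 − 27 = 250, so c = 25 mm.
8-column span = 8·25 + 7·3 = 221 mm.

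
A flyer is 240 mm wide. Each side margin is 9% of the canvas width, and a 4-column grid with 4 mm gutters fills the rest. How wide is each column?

240 × (1 − 2·9%) = 240 × 82% = 196.8 mm for the columns.
Subtracting 3 gutters of 4 leaves 184.8 for 4 columns, so c = 46.2 mm.

46.2 mm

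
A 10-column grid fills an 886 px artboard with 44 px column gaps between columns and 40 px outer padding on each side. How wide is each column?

41 px

Subtract both margins: 886 − 2·40 = 806 px.
10 columns + 9 column gaps: 10c + 9·44 = 806.
10c = 806 − 396 = 410, so c = 41 px.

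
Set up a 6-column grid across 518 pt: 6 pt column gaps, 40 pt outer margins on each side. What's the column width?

68 pt

Content width = 518 − 2·40 = 438 pt.
Subtracting 5 column gaps of 6 leaves 408 for 6 columns, so c = 68 pt.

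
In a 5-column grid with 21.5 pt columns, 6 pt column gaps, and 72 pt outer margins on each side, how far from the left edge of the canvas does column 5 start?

182 pt

Each column+gutter stride is 27.5 pt; 4 of them past the 72 pt margin is 72 + 110 = 182 pt.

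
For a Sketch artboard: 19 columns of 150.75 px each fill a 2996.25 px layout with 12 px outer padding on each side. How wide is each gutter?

6 px

Take off 24 px of margins, leaving 2972.25 px.
Columns use 2864.25 px, leaving 108 px across 18 gutters = 6 px each.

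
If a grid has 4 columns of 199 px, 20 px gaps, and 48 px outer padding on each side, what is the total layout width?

Layout = 2·48 + 4·199 + 3·20 = 96 + 796 + 60 = 952 px.

952 px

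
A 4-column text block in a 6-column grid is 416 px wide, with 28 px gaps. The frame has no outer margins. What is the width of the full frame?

638 px

Subtracting 3 gaps of 28 leaves 332 for 4 columns, so c = 83 px.
Summing: 498 + 140 = 638 px.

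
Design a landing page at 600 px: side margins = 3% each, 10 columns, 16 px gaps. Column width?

600 × (1 − 2·3%) = 600 × 94% = 564 px for the columns.
10 columns + 9 gaps: 10c + 9·16 = 564.
10c = 564 − 144 = 420, so c = 42 px.

42 px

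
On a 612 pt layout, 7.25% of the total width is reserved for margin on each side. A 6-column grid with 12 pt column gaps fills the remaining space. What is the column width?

77.21 pt

Each margin = 7.25% of 612 = 44.37 pt; content = 612 − 2·44.37 = 523.26 pt.
523.26 − 5·12 = 463.26; ÷6 gives c = 77.21 pt.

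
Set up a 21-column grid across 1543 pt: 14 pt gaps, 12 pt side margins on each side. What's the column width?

Inside the margins: 1543 − 24 = 1519 pt.
Subtracting 20 gaps of 14 leaves 1239 for 21 columns, so c = 59 pt.

59 pt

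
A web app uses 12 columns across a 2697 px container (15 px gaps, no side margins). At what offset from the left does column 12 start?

2486 px

12 columns + 11 gaps: 12c + 11·15 = 2697.
12c = 2697 − 165 = 2532, so c = 211 px.
No margin, so column 12 starts at 11·(column + gutter) = 11·226 = 2486 px.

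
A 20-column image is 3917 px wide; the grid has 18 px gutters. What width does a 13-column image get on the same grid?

2539.75 px

3917 − 19·18 = 3575; ÷20 gives c = 178.75 px.
13 columns plus 12 gutters: 2323.75 + 216 = 2539.75 px.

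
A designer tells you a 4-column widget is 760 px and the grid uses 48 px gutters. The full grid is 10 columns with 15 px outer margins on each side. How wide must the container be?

2002 px

Subtracting 3 gutters of 48 leaves 616 for 4 columns, so c = 154 px.
Adding margins, columns and gutters: 30 + 1540 + 432 = 2002 px.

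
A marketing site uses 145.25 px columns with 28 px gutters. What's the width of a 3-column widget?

491.75 px

3-column span = 3·145.25 + 2·28 = 491.75 px.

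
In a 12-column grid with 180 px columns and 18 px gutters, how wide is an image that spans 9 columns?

Span of 9: 9·180 + 8·18 = 1620 + 144 = 1764 px.

1764 px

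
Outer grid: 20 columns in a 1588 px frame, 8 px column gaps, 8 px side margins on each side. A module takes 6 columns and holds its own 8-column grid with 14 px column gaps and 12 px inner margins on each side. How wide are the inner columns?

43 px

Take off 16 px of margins, leaving 1572 px.
Subtracting 19 column gaps of 8 leaves 1420 for 20 columns, so c = 71 px.
Span of 6: 6·71 + 5·8 = 426 + 40 = 466 px.
Inner content = 466 − 2·12 = 442 px.
8 columns + 7 column gaps: 8d + 7·14 = 442.
8d = 442 − 98 = 344, so d = 43 px.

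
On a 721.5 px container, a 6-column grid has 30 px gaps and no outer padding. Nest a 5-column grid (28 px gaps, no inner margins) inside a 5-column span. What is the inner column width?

96.85 px

721.5 − 5·30 = 571.5; ÷6 gives c = 95.25 px.
Span of 5: 5·95.25 + 4·30 = 476.25 + 120 = 596.25 px.
5d + 4·28 = 596.25 → 5d = 484.25 → d = 96.85 px.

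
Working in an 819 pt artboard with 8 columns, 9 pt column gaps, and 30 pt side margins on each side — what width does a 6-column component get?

Inside the margins: 819 − 60 = 759 pt.
Subtracting 7 column gaps of 9 leaves 696 for 8 columns, so c = 87 pt.
6-column span = 6·87 + 5·9 = 567 pt.

567 pt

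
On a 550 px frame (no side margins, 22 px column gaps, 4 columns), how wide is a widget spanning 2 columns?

264 px

4c + 3·22 = 550 → 4c = 484 → c = 121 px.
Span of 2: 2·121 + 1·22 = 242 + 22 = 264 px.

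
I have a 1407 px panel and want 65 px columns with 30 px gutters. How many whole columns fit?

15 columns

Each extra column adds 65 + 30 = 95 px.
(1407 + 30) / 95 = 15.13, so 15 columns fit.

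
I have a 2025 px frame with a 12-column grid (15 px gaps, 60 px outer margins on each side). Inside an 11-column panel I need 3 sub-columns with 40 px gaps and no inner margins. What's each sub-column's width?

555 px

Outer content = 2025 − 2·60 = 1905 px.
12c + 11·15 = 1905 → 12c = 1740 → c = 145 px.
11 columns plus 10 gaps: 1595 + 150 = 1745 px.
Subtracting 2 gaps of 40 leaves 1665 for 3 columns, so d = 555 px.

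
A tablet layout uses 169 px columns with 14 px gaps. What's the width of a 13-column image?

13 columns plus 12 gaps: 2197 + 168 = 2365 px.

2365 px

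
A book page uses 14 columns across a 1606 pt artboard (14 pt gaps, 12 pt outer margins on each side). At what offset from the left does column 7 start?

Take off 24 pt of margins, leaving 1582 pt.
1582 − 13·14 = 1400; ÷14 gives c = 100 pt.
Before column 7: the margin + 6 columns + 6 gaps.
Offset = 12 + 6·(100 + 14) = 12 + 684 = 696 pt.

696 pt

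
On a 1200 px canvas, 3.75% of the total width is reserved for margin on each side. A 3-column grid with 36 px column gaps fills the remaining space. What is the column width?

346 px

1200 × (1 − 2·3.75%) = 1200 × 92.5% = 1110 px for the columns.
1110 − 2·36 = 1038; ÷3 gives c = 346 px.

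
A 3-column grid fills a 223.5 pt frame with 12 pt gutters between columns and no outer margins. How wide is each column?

66.5 pt

3c + 2·12 = 223.5 → 3c = 199.5 → c = 66.5 pt.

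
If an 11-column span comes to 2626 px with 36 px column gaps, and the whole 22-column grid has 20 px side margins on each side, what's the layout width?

11c + 10·36 = 2626 → 11c = 2266 → c = 206 px.
Total width: 2·20 + 22·206 + 21·36 = 5328 px.

5328 px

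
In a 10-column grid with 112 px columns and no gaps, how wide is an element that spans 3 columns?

3-column span = 3·112 = 336 px.

336 px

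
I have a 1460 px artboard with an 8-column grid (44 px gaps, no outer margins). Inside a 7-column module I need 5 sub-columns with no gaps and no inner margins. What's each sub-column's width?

254.4 px

Subtracting 7 gaps of 44 leaves 1152 for 8 columns, so c = 144 px.
Span of 7: 7·144 + 6·44 = 1008 + 264 = 1272 px.
With no gaps, each column is 1272/5 = 254.4 px.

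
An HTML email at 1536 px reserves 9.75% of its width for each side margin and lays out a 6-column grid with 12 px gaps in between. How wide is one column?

196.08 px

1536 × (1 − 2·9.75%) = 1536 × 80.5% = 1236.48 px for the columns.
6c + 5·12 = 1236.48 → 6c = 1176.48 → c = 196.08 px.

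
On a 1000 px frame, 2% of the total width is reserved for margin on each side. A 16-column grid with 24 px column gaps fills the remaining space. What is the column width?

1000 × (1 − 2·2%) = 1000 × 96% = 960 px for the columns.
Subtracting 15 column gaps of 24 leaves 600 for 16 columns, so c = 37.5 px.

37.5 px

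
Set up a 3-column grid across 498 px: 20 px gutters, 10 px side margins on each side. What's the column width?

146 px

Take off 20 px of margins, leaving 478 px.
3c + 2·20 = 478 → 3c = 438 → c = 146 px.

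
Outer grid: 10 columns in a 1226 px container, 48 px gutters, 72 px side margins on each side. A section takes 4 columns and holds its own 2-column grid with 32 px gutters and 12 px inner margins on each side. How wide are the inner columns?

Take off 144 px of margins, leaving 1082 px.
10 columns + 9 gutters: 10c + 9·48 = 1082.
10c = 1082 − 432 = 650, so c = 65 px.
4 columns plus 3 gutters: 260 + 144 = 404 px.
Inner content = 404 − 2·12 = 380 px.
2 columns + 1 gutter: 2d + 1·32 = 380.
2d = 380 − 32 = 348, so d = 174 px.

174 px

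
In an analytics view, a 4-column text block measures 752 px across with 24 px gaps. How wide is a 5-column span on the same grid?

946 px

Subtracting 3 gaps of 24 leaves 680 for 4 columns, so c = 170 px.
5-column span = 5·170 + 4·24 = 946 px.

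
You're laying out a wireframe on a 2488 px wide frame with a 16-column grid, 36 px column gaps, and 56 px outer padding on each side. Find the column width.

Inside the margins: 2488 − 112 = 2376 px.
Subtracting 15 column gaps of 36 leaves 1836 for 16 columns, so c = 114.75 px.

114.75 px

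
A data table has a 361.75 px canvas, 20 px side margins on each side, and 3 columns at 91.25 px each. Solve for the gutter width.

Content width = 361.75 − 2·20 = 321.75 px.
Columns use 273.75 px, leaving 48 px across 2 gutters = 24 px each.

24 px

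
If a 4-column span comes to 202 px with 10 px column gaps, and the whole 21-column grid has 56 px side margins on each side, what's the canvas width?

Subtracting 3 column gaps of 10 leaves 172 for 4 columns, so c = 43 px.
Total width: 2·56 + 21·43 + 20·10 = 1215 px.

1215 px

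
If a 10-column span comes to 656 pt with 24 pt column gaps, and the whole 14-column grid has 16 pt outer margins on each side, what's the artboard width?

960 pt

Subtracting 9 column gaps of 24 leaves 440 for 10 columns, so c = 44 pt.
Total width: 2·16 + 14·44 + 13·24 = 960 pt.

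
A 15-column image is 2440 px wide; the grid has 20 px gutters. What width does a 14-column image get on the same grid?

Subtracting 14 gutters of 20 leaves 2160 for 15 columns, so c = 144 px.
14-column span = 14·144 + 13·20 = 2276 px.

2276 px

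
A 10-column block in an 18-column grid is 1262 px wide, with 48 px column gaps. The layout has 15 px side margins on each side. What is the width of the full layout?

1262 − 9·48 = 830; ÷10 gives c = 83 px.
Adding margins, columns and gutters: 30 + 1494 + 816 = 2340 px.

2340 px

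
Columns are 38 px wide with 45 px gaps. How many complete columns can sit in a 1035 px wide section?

13 columns

Each extra column adds 38 + 45 = 83 px.
(1035 + 45) / 83 = 13.01, so 13 columns fit.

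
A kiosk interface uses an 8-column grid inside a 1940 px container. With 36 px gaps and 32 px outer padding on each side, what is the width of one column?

Inside the margins: 1940 − 64 = 1876 px.
8c + 7·36 = 1876 → 8c = 1624 → c = 203 px.

203 px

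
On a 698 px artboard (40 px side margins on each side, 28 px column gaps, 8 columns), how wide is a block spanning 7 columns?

537.25 px

Inside the margins: 698 − 80 = 618 px.
Subtracting 7 column gaps of 28 leaves 422 for 8 columns, so c = 52.75 px.
7 columns plus 6 column gaps: 369.25 + 168 = 537.25 px.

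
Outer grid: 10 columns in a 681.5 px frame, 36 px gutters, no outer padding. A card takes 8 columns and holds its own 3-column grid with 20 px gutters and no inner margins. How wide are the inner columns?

166 px

10 columns + 9 gutters: 10c + 9·36 = 681.5.
10c = 681.5 − 324 = 357.5, so c = 35.75 px.
8 columns plus 7 gutters: 286 + 252 = 538 px.
Subtracting 2 gutters of 20 leaves 498 for 3 columns, so d = 166 px.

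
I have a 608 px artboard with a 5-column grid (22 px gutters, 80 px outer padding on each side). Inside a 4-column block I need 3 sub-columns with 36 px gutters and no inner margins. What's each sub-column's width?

Take off 160 px of margins, leaving 448 px.
Subtracting 4 gutters of 22 leaves 360 for 5 columns, so c = 72 px.
4 columns plus 3 gutters: 288 + 66 = 354 px.
3d + 2·36 = 354 → 3d = 282 → d = 94 px.

94 px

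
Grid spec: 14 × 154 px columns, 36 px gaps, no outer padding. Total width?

Summing: 2156 + 468 = 2624 px.

2624 px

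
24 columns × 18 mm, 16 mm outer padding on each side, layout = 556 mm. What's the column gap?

Take off 32 mm of margins, leaving 524 mm.
24·18 + 23g = 524 → 23g = 92 → g = 4 mm.

4 mm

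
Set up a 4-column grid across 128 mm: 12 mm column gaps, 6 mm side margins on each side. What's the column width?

20 mm

Content width = 128 − 2·6 = 116 mm.
4 columns + 3 column gaps: 4c + 3·12 = 116.
4c = 116 − 36 = 80, so c = 20 mm.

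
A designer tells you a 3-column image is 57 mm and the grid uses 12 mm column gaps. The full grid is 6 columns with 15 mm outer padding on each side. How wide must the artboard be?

156 mm

57 − 2·12 = 33; ÷3 gives c = 11 mm.
Artboard = 2·15 + 6·11 + 5·12 = 30 + 66 + 60 = 156 mm.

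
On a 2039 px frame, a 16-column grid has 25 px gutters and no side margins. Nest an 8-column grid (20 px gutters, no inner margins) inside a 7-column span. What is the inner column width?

92.25 px

2039 − 15·25 = 1664; ÷16 gives c = 104 px.
7 columns plus 6 gutters: 728 + 150 = 878 px.
8d + 7·20 = 878 → 8d = 738 → d = 92.25 px.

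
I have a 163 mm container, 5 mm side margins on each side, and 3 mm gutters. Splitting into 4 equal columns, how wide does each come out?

Subtract both margins: 163 − 2·5 = 153 mm.
153 − 3·3 = 144; ÷4 gives c = 36 mm.

36 mm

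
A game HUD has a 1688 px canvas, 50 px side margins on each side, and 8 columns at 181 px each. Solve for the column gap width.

Take off 100 px of margins, leaving 1588 px.
8 columns take 8·181 = 1448 px; remaining 140 splits into 7 column gaps.
g = 140 / 7 = 20 px.

20 px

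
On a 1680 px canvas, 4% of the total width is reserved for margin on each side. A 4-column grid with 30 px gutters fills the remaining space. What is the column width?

363.9 px

1680 × (1 − 2·4%) = 1680 × 92% = 1545.6 px for the columns.
1545.6 − 3·30 = 1455.6; ÷4 gives c = 363.9 px.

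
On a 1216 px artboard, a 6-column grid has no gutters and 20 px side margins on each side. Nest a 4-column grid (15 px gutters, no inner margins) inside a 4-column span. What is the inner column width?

184.75 px

Outer content = 1216 − 2·20 = 1176 px.
1176 / 6 = 196 px per column.
4-column span = 4·196 = 784 px.
Subtracting 3 gutters of 15 leaves 739 for 4 columns, so d = 184.75 px.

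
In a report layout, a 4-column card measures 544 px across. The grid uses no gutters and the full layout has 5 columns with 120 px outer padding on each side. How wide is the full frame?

920 px

With no gutters, each column is 544/4 = 136 px.
Total width: 2·120 + 5·136 = 920 px.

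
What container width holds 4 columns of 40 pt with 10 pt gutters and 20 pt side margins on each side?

230 pt

Adding margins, columns and gutters: 40 + 160 + 30 = 230 pt.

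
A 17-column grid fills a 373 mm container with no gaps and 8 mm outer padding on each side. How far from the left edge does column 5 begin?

92 mm

Subtract both margins: 373 − 2·8 = 357 mm.
With no gaps, each column is 357/17 = 21 mm.
Column 5 starts at margin + 4·(column + gutter) = 8 + 4·21 = 92 mm.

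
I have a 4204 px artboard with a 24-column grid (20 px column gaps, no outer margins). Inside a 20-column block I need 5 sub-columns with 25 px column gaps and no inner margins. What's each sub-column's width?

680 px

24 columns + 23 column gaps: 24c + 23·20 = 4204.
24c = 4204 − 460 = 3744, so c = 156 px.
20-column span = 20·156 + 19·20 = 3500 px.
5 columns + 4 column gaps: 5d + 4·25 = 3500.
5d = 3500 − 100 = 3400, so d = 680 px.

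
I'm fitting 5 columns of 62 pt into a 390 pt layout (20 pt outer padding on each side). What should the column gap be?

10 pt

Subtract both margins: 390 − 2·20 = 350 pt.
5·62 + 4g = 350 → 4g = 40 → g = 10 pt.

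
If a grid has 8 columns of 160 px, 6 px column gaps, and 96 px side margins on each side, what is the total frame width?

Adding margins, columns and gutters: 192 + 1280 + 42 = 1514 px.

1514 px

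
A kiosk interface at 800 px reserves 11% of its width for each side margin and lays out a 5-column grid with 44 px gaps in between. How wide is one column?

89.6 px

800 × (1 − 2·11%) = 800 × 78% = 624 px for the columns.
5c + 4·44 = 624 → 5c = 448 → c = 89.6 px.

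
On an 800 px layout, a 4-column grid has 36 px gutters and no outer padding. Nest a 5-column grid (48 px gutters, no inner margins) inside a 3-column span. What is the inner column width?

4 columns + 3 gutters: 4c + 3·36 = 800.
4c = 800 − 108 = 692, so c = 173 px.
Span of 3: 3·173 + 2·36 = 519 + 72 = 591 px.
5 columns + 4 gutters: 5d + 4·48 = 591.
5d = 591 − 192 = 399, so d = 79.8 px.

79.8 px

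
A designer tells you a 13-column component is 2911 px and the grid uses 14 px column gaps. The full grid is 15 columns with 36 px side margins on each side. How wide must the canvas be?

2911 − 12·14 = 2743; ÷13 gives c = 211 px.
Canvas = 2·36 + 15·211 + 14·14 = 72 + 3165 + 196 = 3433 px.

3433 px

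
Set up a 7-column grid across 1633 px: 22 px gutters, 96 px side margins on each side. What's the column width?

187 px

Take off 192 px of margins, leaving 1441 px.
Subtracting 6 gutters of 22 leaves 1309 for 7 columns, so c = 187 px.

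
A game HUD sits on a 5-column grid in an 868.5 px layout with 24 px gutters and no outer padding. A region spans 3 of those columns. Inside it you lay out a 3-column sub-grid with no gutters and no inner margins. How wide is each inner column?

868.5 − 4·24 = 772.5; ÷5 gives c = 154.5 px.
3-column span = 3·154.5 + 2·24 = 511.5 px.
With no gutters, each column is 511.5/3 = 170.5 px.

170.5 px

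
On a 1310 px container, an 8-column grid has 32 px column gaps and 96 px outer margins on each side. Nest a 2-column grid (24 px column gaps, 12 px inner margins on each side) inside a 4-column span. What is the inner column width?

247.5 px

Subtract both margins: 1310 − 2·96 = 1118 px.
8c + 7·32 = 1118 → 8c = 894 → c = 111.75 px.
4-column span = 4·111.75 + 3·32 = 543 px.
Inner content = 543 − 2·12 = 519 px.
2 columns + 1 column gap: 2d + 1·24 = 519.
2d = 519 − 24 = 495, so d = 247.5 px.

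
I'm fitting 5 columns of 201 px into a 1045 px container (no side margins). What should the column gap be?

10 px

5·201 + 4g = 1045 → 4g = 40 → g = 10 px.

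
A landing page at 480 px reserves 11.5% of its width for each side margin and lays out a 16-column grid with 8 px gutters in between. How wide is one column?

15.6 px

Margins: 11.5% × 480 = 55.2 px each, so content = 480 − 110.4 = 369.6 px.
16 columns + 15 gutters: 16c + 15·8 = 369.6.
16c = 369.6 − 120 = 249.6, so c = 15.6 px.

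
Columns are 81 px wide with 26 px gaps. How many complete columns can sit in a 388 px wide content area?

3 columns

3 columns: 3·81 + 2·26 = 295 px ≤ 388.
4 columns: 402 px > 388. So 3.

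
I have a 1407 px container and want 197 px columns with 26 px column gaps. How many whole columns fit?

6 columns

Each extra column adds 197 + 26 = 223 px.
(1407 + 26) / 223 = 6.43, so 6 columns fit.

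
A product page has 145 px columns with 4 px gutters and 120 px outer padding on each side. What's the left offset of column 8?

1163 px

Before column 8: the margin + 7 columns + 7 gutters.
Offset = 120 + 7·(145 + 4) = 120 + 1043 = 1163 px.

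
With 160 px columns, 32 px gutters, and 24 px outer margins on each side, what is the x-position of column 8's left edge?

1368 px

Before column 8: the margin + 7 columns + 7 gutters.
Offset = 24 + 7·(160 + 32) = 24 + 1344 = 1368 px.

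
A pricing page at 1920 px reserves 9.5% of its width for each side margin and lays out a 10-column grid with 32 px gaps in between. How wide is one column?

Margins: 9.5% × 1920 = 182.4 px each, so content = 1920 − 364.8 = 1555.2 px.
1555.2 − 9·32 = 1267.2; ÷10 gives c = 126.72 px.

126.72 px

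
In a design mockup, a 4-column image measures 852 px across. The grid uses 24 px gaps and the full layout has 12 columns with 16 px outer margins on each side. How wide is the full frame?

2636 px

852 − 3·24 = 780; ÷4 gives c = 195 px.
Adding margins, columns and gutters: 32 + 2340 + 264 = 2636 px.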